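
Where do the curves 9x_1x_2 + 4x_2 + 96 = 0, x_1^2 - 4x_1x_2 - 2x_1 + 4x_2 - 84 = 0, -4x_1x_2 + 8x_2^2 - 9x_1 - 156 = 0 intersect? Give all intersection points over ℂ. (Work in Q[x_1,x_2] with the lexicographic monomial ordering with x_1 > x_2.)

{(-4, 3)}

Compute a lex Gröbner basis by Buchberger's algorithm.
f_1 = 9x_1x_2 + 4x_2 + 96, LT = x_1x_2.
f_2 = x_1^2 - 4x_1x_2 - 2x_1 + 4x_2 - 84, LT = x_1^2.
f_3 = -4x_1x_2 - 9x_1 + 8x_2^2 - 156, LT = x_1x_2.

S(f_1,f_2): lcm = x_1^2x_2. S = 4x_1x_2^2 + 22/9x_1x_2 + 32/3x_1 - 4x_2^2 + 84x_2.
  leading term x_1x_2^2: subtract (4/9x_2)·f_1 from 4x_1x_2^2 + 22/9x_1x_2 + 32/3x_1 - 4x_2^2 + 84x_2 → 22/9x_1x_2 + 32/3x_1 - 52/9x_2^2 + 124/3x_2
  leading term x_1x_2: subtract (22/81)·f_1 from 22/9x_1x_2 + 32/3x_1 - 52/9x_2^2 + 124/3x_2 → 32/3x_1 - 52/9x_2^2 + 3260/81x_2 - 704/27
  leading term x_1: no divisor's leading term divides it; move 32/3x_1 to the remainder.
  leading term x_2^2: no divisor's leading term divides it; move -52/9x_2^2 to the remainder.
  leading term x_2: no divisor's leading term divides it; move 3260/81x_2 to the remainder.
  leading term 1: no divisor's leading term divides it; move -704/27 to the remainder.
  remainder 32/3x_1 - 52/9x_2^2 + 3260/81x_2 - 704/27 ≠ 0; add h_4 = 32/3x_1 - 52/9x_2^2 + 3260/81x_2 - 704/27 to the basis.

S(f_1,f_3): lcm = x_1x_2. S = -9/4x_1 + 2x_2^2 + 4/9x_2 - 85/3.
  leading term x_1: subtract (-27/128)·h_4 from -9/4x_1 + 2x_2^2 + 4/9x_2 - 85/3 → 25/32x_2^2 + 2573/288x_2 - 203/6
  leading term x_2^2: no divisor's leading term divides it; move 25/32x_2^2 to the remainder.
  leading term x_2: no divisor's leading term divides it; move 2573/288x_2 to the remainder.
  leading term 1: no divisor's leading term divides it; move -203/6 to the remainder.
  remainder 25/32x_2^2 + 2573/288x_2 - 203/6 ≠ 0; add h_5 = 25/32x_2^2 + 2573/288x_2 - 203/6 to the basis.

S(f_2,f_3): lcm = x_1^2x_2. S = -9/4x_1^2 - 2x_1x_2^2 - 2x_1x_2 - 39x_1 + 4x_2^2 - 84x_2.
  leading term x_1^2: subtract (-9/4)·f_2 from -9/4x_1^2 - 2x_1x_2^2 - 2x_1x_2 - 39x_1 + 4x_2^2 - 84x_2 → -2x_1x_2^2 - 11x_1x_2 - 87/2x_1 + 4x_2^2 - 75x_2 - 189
  leading term x_1x_2^2: subtract (-2/9x_2)·f_1 from -2x_1x_2^2 - 11x_1x_2 - 87/2x_1 + 4x_2^2 - 75x_2 - 189 → -11x_1x_2 - 87/2x_1 + 44/9x_2^2 - 161/3x_2 - 189
  leading term x_1x_2: subtract (-11/9)·f_1 from -11x_1x_2 - 87/2x_1 + 44/9x_2^2 - 161/3x_2 - 189 → -87/2x_1 + 44/9x_2^2 - 439/9x_2 - 215/3
  leading term x_1: subtract (-261/64)·h_4 from -87/2x_1 + 44/9x_2^2 - 439/9x_2 - 215/3 → -2689/144x_2^2 + 5537/48x_2 - 178
  leading term x_2^2: subtract (-5378/225)·h_5 from -2689/144x_2^2 + 5537/48x_2 - 178 → 666017/2025x_2 - 666017/675
  leading term x_2: no divisor's leading term divides it; move 666017/2025x_2 to the remainder.
  leading term 1: no divisor's leading term divides it; move -666017/675 to the remainder.
  remainder 666017/2025x_2 - 666017/675 ≠ 0; add h_6 = 666017/2025x_2 - 666017/675 to the basis.

The other S-polynomials (S(f_1,h_4), S(f_2,h_4), S(f_3,h_4), S(f_1,h_5), S(f_2,h_5), S(f_3,h_5), S(h_4,h_5), S(f_1,h_6), S(f_2,h_6), S(f_3,h_6), S(h_4,h_6), S(h_5,h_6)) all reduce to 0 modulo the current basis, so we have a Gröbner basis.
Inter-reduce: drop elements whose leading term is divisible by another's, tail-reduce, and make monic.
Reduced Gröbner basis: {x_1 + 4, x_2 - 3}.

From the last basis element, x_2 - 3 = 0, so x_2 takes values in {3}. Each choice, substituted upward through the basis, yields the corresponding point(s) of the solution set.
  x_2 = 3: the earlier basis element becomes x_1 + 4 = 0, giving x_1 = -4 — point (-4, 3).
Substituting each solution back into the original system confirms all equations vanish.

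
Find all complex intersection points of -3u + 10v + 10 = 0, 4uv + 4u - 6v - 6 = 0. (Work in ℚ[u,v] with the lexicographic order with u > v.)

Compute a lex Gröbner basis by Buchberger's algorithm.
f_1 = -3u + 10v + 10, LT = u.
f_2 = 4uv + 4u - 6v - 6, LT = uv.

S(f_1,f_2): lcm = uv. S = -u - 10/3v² - 11/6v + 3/2.
  leading term u: subtract (⅓)·f_1 from -u - 10/3v² - 11/6v + 3/2 → -10/3v² - 31/6v - 11/6
  leading term v²: no divisor's leading term divides it; move -10/3v² to the remainder.
  leading term v: no divisor's leading term divides it; move -31/6v to the remainder.
  leading term 1: no divisor's leading term divides it; move -11/6 to the remainder.
  remainder -10/3v² - 31/6v - 11/6 ≠ 0; add h_3 = -10/3v² - 31/6v - 11/6 to the basis.

The other S-polynomials (S(f_1,h_3), S(f_2,h_3)) all reduce to 0 modulo the current basis, so we have a Gröbner basis.
Inter-reduce: drop elements whose leading term is divisible by another's, tail-reduce, and make monic.
Reduced Gröbner basis: {u - 10/3v - 10/3, v² + 31/20v + 11/20}.

Since the basis is lex-ordered, v² + 31/20v + 11/20 is univariate in v. Its roots are {-1, -11/20}. Back-substituting each root into the other basis elements fixes the other coordinates.
  v = -1: the earlier basis element becomes u = 0, giving u = 0 — point (0, -1).
  v = -11/20: the earlier basis element becomes u - 3/2 = 0, giving u = 3/2 — point (3/2, -11/20).
Each listed point satisfies every original equation (direct substitution).

{(0, -1), (3/2, -11/20)}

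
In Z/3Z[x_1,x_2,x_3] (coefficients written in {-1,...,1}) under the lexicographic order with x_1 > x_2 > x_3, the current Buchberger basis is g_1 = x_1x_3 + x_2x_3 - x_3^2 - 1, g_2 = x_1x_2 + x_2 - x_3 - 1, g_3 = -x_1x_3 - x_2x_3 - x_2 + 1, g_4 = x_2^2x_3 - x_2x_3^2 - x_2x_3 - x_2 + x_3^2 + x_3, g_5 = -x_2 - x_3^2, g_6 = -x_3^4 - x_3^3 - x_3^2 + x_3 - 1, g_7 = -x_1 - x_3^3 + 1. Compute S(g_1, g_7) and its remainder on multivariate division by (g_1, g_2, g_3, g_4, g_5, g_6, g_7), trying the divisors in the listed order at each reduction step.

lcm(LM(g_1), LM(g_7)) = x_1x_3.
S = (lcm/LT(g_1))·g_1 − (lcm/LT(g_7))·g_7 = x_2x_3 - x_3^4 - x_3^2 + x_3 - 1.
Reduce S modulo (g_1, g_2, g_3, g_4, g_5, g_6, g_7) in that order:
  leading term x_2x_3: subtract (-x_3)·g_5 from x_2x_3 - x_3^4 - x_3^2 + x_3 - 1 → -x_3^4 - x_3^3 - x_3^2 + x_3 - 1
  leading term x_3^4: subtract (1)·g_6 from -x_3^4 - x_3^3 - x_3^2 + x_3 - 1 → 0
The remainder is 0, so this S-polynomial contributes no new basis element.

S(g_1, g_7) = x_2x_3 - x_3^4 - x_3^2 + x_3 - 1; remainder on division = 0.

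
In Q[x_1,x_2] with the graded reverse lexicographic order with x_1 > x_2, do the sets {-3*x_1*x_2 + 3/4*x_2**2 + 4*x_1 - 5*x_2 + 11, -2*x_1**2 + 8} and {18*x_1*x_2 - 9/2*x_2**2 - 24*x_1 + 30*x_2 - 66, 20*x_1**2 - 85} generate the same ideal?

No, the ideals differ.

For a fixed monomial order, each ideal has a unique reduced Gröbner basis; comparing bases decides equality.
Buchberger on the first generating set:
f_1 = -3*x_1*x_2 + 3/4*x_2**2 + 4*x_1 - 5*x_2 + 11, LT = x_1*x_2.
f_2 = -2*x_1**2 + 8, LT = x_1**2.

S(f_1,f_2): lcm = x_1**2*x_2. S = -1/4*x_1*x_2**2 - 4/3*x_1**2 + 5/3*x_1*x_2 - 11/3*x_1 + 4*x_2.
  leading term x_1*x_2**2: subtract (1/12*x_2)·f_1 from -1/4*x_1*x_2**2 - 4/3*x_1**2 + 5/3*x_1*x_2 - 11/3*x_1 + 4*x_2 → -1/16*x_2**3 - 4/3*x_1**2 + 4/3*x_1*x_2 + 5/12*x_2**2 - 11/3*x_1 + 37/12*x_2
  leading term x_2**3: no divisor's leading term divides it; move -1/16*x_2**3 to the remainder.
  leading term x_1**2: subtract (2/3)·f_2 from -4/3*x_1**2 + 4/3*x_1*x_2 + 5/12*x_2**2 - 11/3*x_1 + 37/12*x_2 → 4/3*x_1*x_2 + 5/12*x_2**2 - 11/3*x_1 + 37/12*x_2 - 16/3
  leading term x_1*x_2: subtract (-4/9)·f_1 from 4/3*x_1*x_2 + 5/12*x_2**2 - 11/3*x_1 + 37/12*x_2 - 16/3 → 3/4*x_2**2 - 17/9*x_1 + 31/36*x_2 - 4/9
  leading term x_2**2: no divisor's leading term divides it; move 3/4*x_2**2 to the remainder.
  leading term x_1: no divisor's leading term divides it; move -17/9*x_1 to the remainder.
  leading term x_2: no divisor's leading term divides it; move 31/36*x_2 to the remainder.
  leading term 1: no divisor's leading term divides it; move -4/9 to the remainder.
  remainder -1/16*x_2**3 + 3/4*x_2**2 - 17/9*x_1 + 31/36*x_2 - 4/9 ≠ 0; add g_3 = -1/16*x_2**3 + 3/4*x_2**2 - 17/9*x_1 + 31/36*x_2 - 4/9 to the basis.

The other S-polynomials (S(f_1,g_3), S(f_2,g_3)) all reduce to 0 modulo the current basis, so we have a Gröbner basis.
Inter-reduce: drop elements whose leading term is divisible by another's, tail-reduce, and make monic.
Reduced Gröbner basis: {x_2**3 - 12*x_2**2 + 272/9*x_1 - 124/9*x_2 + 64/9, x_1**2 - 4, x_1*x_2 - 1/4*x_2**2 - 4/3*x_1 + 5/3*x_2 - 11/3}.

Buchberger on the second generating set:
h_1 = 18*x_1*x_2 - 9/2*x_2**2 - 24*x_1 + 30*x_2 - 66, LT = x_1*x_2.
h_2 = 20*x_1**2 - 85, LT = x_1**2.

S(h_1,h_2): lcm = x_1**2*x_2. S = -1/4*x_1*x_2**2 - 4/3*x_1**2 + 5/3*x_1*x_2 - 11/3*x_1 + 17/4*x_2.
  leading term x_1*x_2**2: subtract (-1/72*x_2)·h_1 from -1/4*x_1*x_2**2 - 4/3*x_1**2 + 5/3*x_1*x_2 - 11/3*x_1 + 17/4*x_2 → -1/16*x_2**3 - 4/3*x_1**2 + 4/3*x_1*x_2 + 5/12*x_2**2 - 11/3*x_1 + 10/3*x_2
  leading term x_2**3: no divisor's leading term divides it; move -1/16*x_2**3 to the remainder.
  leading term x_1**2: subtract (-1/15)·h_2 from -4/3*x_1**2 + 4/3*x_1*x_2 + 5/12*x_2**2 - 11/3*x_1 + 10/3*x_2 → 4/3*x_1*x_2 + 5/12*x_2**2 - 11/3*x_1 + 10/3*x_2 - 17/3
  leading term x_1*x_2: subtract (2/27)·h_1 from 4/3*x_1*x_2 + 5/12*x_2**2 - 11/3*x_1 + 10/3*x_2 - 17/3 → 3/4*x_2**2 - 17/9*x_1 + 10/9*x_2 - 7/9
  leading term x_2**2: no divisor's leading term divides it; move 3/4*x_2**2 to the remainder.
  leading term x_1: no divisor's leading term divides it; move -17/9*x_1 to the remainder.
  leading term x_2: no divisor's leading term divides it; move 10/9*x_2 to the remainder.
  leading term 1: no divisor's leading term divides it; move -7/9 to the remainder.
  remainder -1/16*x_2**3 + 3/4*x_2**2 - 17/9*x_1 + 10/9*x_2 - 7/9 ≠ 0; add k_3 = -1/16*x_2**3 + 3/4*x_2**2 - 17/9*x_1 + 10/9*x_2 - 7/9 to the basis.

The other S-polynomials (S(h_1,k_3), S(h_2,k_3)) all reduce to 0 modulo the current basis, so we have a Gröbner basis.
Inter-reduce: drop elements whose leading term is divisible by another's, tail-reduce, and make monic.
Reduced Gröbner basis: {x_2**3 - 12*x_2**2 + 272/9*x_1 - 160/9*x_2 + 112/9, x_1**2 - 17/4, x_1*x_2 - 1/4*x_2**2 - 4/3*x_1 + 5/3*x_2 - 11/3}.

Since the reduced bases disagree, the two ideals are not the same.
The same test decides containment: I ⊆ J iff every generator of I reduces to 0 modulo a Gröbner basis of J.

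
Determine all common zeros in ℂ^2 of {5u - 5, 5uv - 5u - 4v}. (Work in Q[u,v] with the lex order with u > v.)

{(1, 5)}

Compute a lex Gröbner basis by Buchberger's algorithm.
f_1 = 5u - 5, LT = u.
f_2 = 5uv - 5u - 4v, LT = uv.

S(f_1,f_2): lcm = uv. S = u - 1/5v.
  leading term u: subtract (1/5)·f_1 from u - 1/5v → -1/5v + 1
  leading term v: no divisor's leading term divides it; move -1/5v to the remainder.
  leading term 1: no divisor's leading term divides it; move 1 to the remainder.
  remainder -1/5v + 1 ≠ 0; add h_3 = -1/5v + 1 to the basis.

S(f_1,h_3): leading monomials are coprime, so the S-polynomial reduces to 0 (Buchberger's first criterion).
S(f_2,h_3): lcm = uv. S = 4u - 4/5v.
  leading term u: subtract (4/5)·f_1 from 4u - 4/5v → -4/5v + 4
  leading term v: subtract (4)·h_3 from -4/5v + 4 → 0
  remainder 0.

Every S-polynomial of the final basis reduces to 0, so we have a Gröbner basis.
Inter-reduce: drop elements whose leading term is divisible by another's, tail-reduce, and make monic.
Reduced Gröbner basis: {u - 1, v - 5}.

From the last basis element, v - 5 = 0, so v takes values in {5}. Each choice, substituted upward through the basis, yields the corresponding point(s) of the solution set.
  v = 5: the earlier basis element becomes u - 1 = 0, giving u = 1 — point (1, 5).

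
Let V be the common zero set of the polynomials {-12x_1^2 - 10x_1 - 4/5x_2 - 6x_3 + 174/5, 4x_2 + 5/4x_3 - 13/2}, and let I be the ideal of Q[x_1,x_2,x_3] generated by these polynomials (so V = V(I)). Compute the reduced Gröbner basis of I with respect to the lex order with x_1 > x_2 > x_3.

G = {x_1^2 + 5/6x_1 + 23/48x_3 - 67/24, x_2 + 5/16x_3 - 13/8}

f_1 = -12x_1^2 - 10x_1 - 4/5x_2 - 6x_3 + 174/5, LT = x_1^2.
f_2 = 4x_2 + 5/4x_3 - 13/2, LT = x_2.

S(f_1,f_2): leading monomials are coprime, so the S-polynomial reduces to 0 (Buchberger's first criterion).
Every S-polynomial of the final basis reduces to 0, so we have a Gröbner basis.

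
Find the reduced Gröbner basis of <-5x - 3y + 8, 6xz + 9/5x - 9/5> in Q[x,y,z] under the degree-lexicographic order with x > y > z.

G = {yz + 3/10y - 8/3z - 3/10, x + 3/5y - 8/5}

f_1 = -5x - 3y + 8, LT = x.
f_2 = 6xz + 9/5x - 9/5, LT = xz.

S(f_1,f_2): lcm = xz. S = 3/5yz - 3/10x - 8/5z + 3/10.
  leading term yz: no divisor's leading term divides it; move 3/5yz to the remainder.
  leading term x: subtract (3/50)·f_1 from -3/10x - 8/5z + 3/10 → 9/50y - 8/5z - 9/50
  leading term y: no divisor's leading term divides it; move 9/50y to the remainder.
  leading term z: no divisor's leading term divides it; move -8/5z to the remainder.
  leading term 1: no divisor's leading term divides it; move -9/50 to the remainder.
  remainder 3/5yz + 9/50y - 8/5z - 9/50 ≠ 0; add g_3 = 3/5yz + 9/50y - 8/5z - 9/50 to the basis.

The other S-polynomials (S(f_1,g_3), S(f_2,g_3)) all reduce to 0 modulo the current basis, so we have a Gröbner basis.
Inter-reduce: drop elements whose leading term is divisible by another's, tail-reduce, and make monic.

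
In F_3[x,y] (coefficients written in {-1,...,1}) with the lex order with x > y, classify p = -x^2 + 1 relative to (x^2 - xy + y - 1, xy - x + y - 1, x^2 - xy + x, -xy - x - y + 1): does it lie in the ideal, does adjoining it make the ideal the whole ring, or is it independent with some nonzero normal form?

Adjoining -x^2 + 1 makes the ideal the whole ring: the system is inconsistent.

First compute the reduced Gröbner basis of I by Buchberger's algorithm.
f_1 = x^2 - xy + y - 1, LT = x^2.
f_2 = xy - x + y - 1, LT = xy.
f_3 = x^2 - xy + x, LT = x^2.
f_4 = -xy - x - y + 1, LT = xy.

S(f_1,f_2): lcm = x^2y. S = x^2 - xy^2 - xy + x + y^2 - y.
  leading term x^2: subtract (1)·f_1 from x^2 - xy^2 - xy + x + y^2 - y → -xy^2 + x + y^2 + y + 1
  leading term xy^2: subtract (-y)·f_2 from -xy^2 + x + y^2 + y + 1 → -xy + x - y^2 + 1
  leading term xy: subtract (-1)·f_2 from -xy + x - y^2 + 1 → -y^2 + y
  leading term y^2: no divisor's leading term divides it; move -y^2 to the remainder.
  leading term y: no divisor's leading term divides it; move y to the remainder.
  remainder -y^2 + y ≠ 0; add h_5 = -y^2 + y to the basis.

S(f_1,f_3): lcm = x^2. S = -x + y - 1.
  leading term x: no divisor's leading term divides it; move -x to the remainder.
  leading term y: no divisor's leading term divides it; move y to the remainder.
  leading term 1: no divisor's leading term divides it; move -1 to the remainder.
  remainder -x + y - 1 ≠ 0; add h_6 = -x + y - 1 to the basis.

S(f_1,f_4): lcm = x^2y. S = -x^2 - xy^2 - xy + x + y^2 - y.
  leading term x^2: subtract (-1)·f_1 from -x^2 - xy^2 - xy + x + y^2 - y → -xy^2 + xy + x + y^2 - 1
  leading term xy^2: subtract (-y)·f_2 from -xy^2 + xy + x + y^2 - 1 → x - y^2 - y - 1
  leading term x: subtract (-1)·h_6 from x - y^2 - y - 1 → -y^2 + 1
  leading term y^2: subtract (1)·h_5 from -y^2 + 1 → -y + 1
  leading term y: no divisor's leading term divides it; move -y to the remainder.
  leading term 1: no divisor's leading term divides it; move 1 to the remainder.
  remainder -y + 1 ≠ 0; add h_7 = -y + 1 to the basis.

The other S-polynomials (S(f_2,f_3), S(f_2,f_4), S(f_3,f_4), S(f_1,h_5), S(f_2,h_5), S(f_3,h_5), S(f_4,h_5), S(f_1,h_6), S(f_2,h_6), S(f_3,h_6), S(f_4,h_6), S(h_5,h_6), S(f_1,h_7), S(f_2,h_7), S(f_3,h_7), S(f_4,h_7), S(h_5,h_7), S(h_6,h_7)) all reduce to 0 modulo the current basis, so we have a Gröbner basis.
Inter-reduce: drop elements whose leading term is divisible by another's, tail-reduce, and make monic.
Reduced Gröbner basis: {x, y - 1}.
Label its elements g_1 = x, g_2 = y - 1.

Reduce p = -x^2 + 1 modulo G:
  leading term x^2: subtract (-x)·g_1 from -x^2 + 1 → 1
  leading term 1: no divisor's leading term divides it; move 1 to the remainder.
  normal form = 1.
The normal form is nonzero, so p ∉ I. Since p minus its normal form lies in I, I + (p) = I + (r) where r = 1; decide whether this ideal is the whole ring.
Here r = 1 is a nonzero constant, hence a unit: 1 ∈ I + (p), the Gröbner basis of I + (p) is {1}, and the enlarged system has no common solution — adjoining p is inconsistent.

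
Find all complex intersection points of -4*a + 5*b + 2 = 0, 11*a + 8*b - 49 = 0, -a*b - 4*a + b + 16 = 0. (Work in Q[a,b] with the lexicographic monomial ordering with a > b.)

Compute a lex Gröbner basis by Buchberger's algorithm.
f_1 = -4*a + 5*b + 2, LT = a.
f_2 = 11*a + 8*b - 49, LT = a.
f_3 = -a*b - 4*a + b + 16, LT = a*b.

S(f_1,f_2): lcm = a. S = -87/44*b + 87/22.
  leading term b: no divisor's leading term divides it; move -87/44*b to the remainder.
  leading term 1: no divisor's leading term divides it; move 87/22 to the remainder.
  remainder -87/44*b + 87/22 ≠ 0; add h_4 = -87/44*b + 87/22 to the basis.

S(f_1,f_3): lcm = a*b. S = -4*a - 5/4*b**2 + 1/2*b + 16.
  leading term a: subtract (1)·f_1 from -4*a - 5/4*b**2 + 1/2*b + 16 → -5/4*b**2 - 9/2*b + 14
  leading term b**2: subtract (55/87*b)·h_4 from -5/4*b**2 - 9/2*b + 14 → -7*b + 14
  leading term b: subtract (308/87)·h_4 from -7*b + 14 → 0
  remainder 0.

S(f_2,f_3): lcm = a*b. S = -4*a + 8/11*b**2 - 38/11*b + 16.
  leading term a: subtract (1)·f_1 from -4*a + 8/11*b**2 - 38/11*b + 16 → 8/11*b**2 - 93/11*b + 14
  leading term b**2: subtract (-32/87*b)·h_4 from 8/11*b**2 - 93/11*b + 14 → -7*b + 14
  leading term b: subtract (308/87)·h_4 from -7*b + 14 → 0
  remainder 0.

S(f_1,h_4): leading monomials are coprime, so the S-polynomial reduces to 0 (Buchberger's first criterion).
S(f_2,h_4): leading monomials are coprime, so the S-polynomial reduces to 0 (Buchberger's first criterion).
S(f_3,h_4): lcm = a*b. S = 6*a - b - 16.
  leading term a: subtract (-3/2)·f_1 from 6*a - b - 16 → 13/2*b - 13
  leading term b: subtract (-286/87)·h_4 from 13/2*b - 13 → 0
  remainder 0.

Every S-polynomial of the final basis reduces to 0, so we have a Gröbner basis.
Inter-reduce: drop elements whose leading term is divisible by another's, tail-reduce, and make monic.
Reduced Gröbner basis: {a - 3, b - 2}.

Since the basis is lex-ordered, b - 2 is univariate in b. Its roots are {2}. Back-substituting each root into the other basis elements fixes the other coordinates.
  b = 2: the earlier basis element becomes a - 3 = 0, giving a = 3 — point (3, 2).
Zero-dimensionality of the ideal guarantees finitely many solutions over ℂ.

{(3, 2)}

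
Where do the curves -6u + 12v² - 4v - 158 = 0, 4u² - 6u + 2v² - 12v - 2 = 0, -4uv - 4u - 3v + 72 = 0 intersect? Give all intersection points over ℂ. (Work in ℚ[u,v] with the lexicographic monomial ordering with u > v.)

Compute a lex Gröbner basis by Buchberger's algorithm.
f_1 = -6u + 12v² - 4v - 158, LT = u.
f_2 = 4u² - 6u + 2v² - 12v - 2, LT = u².
f_3 = -4uv - 4u - 3v + 72, LT = uv.

S(f_1,f_2): lcm = u². S = -2uv² + ⅔uv + 167/6u - ½v² + 3v + ½.
  leading term uv²: subtract (⅓v²)·f_1 from -2uv² + ⅔uv + 167/6u - ½v² + 3v + ½ → ⅔uv + 167/6u - 4v⁴ + 4/3v³ + 313/6v² + 3v + ½
  leading term uv: subtract (-1/9v)·f_1 from ⅔uv + 167/6u - 4v⁴ + 4/3v³ + 313/6v² + 3v + ½ → 167/6u - 4v⁴ + 8/3v³ + 931/18v² - 131/9v + ½
  leading term u: subtract (-167/36)·f_1 from 167/6u - 4v⁴ + 8/3v³ + 931/18v² - 131/9v + ½ → -4v⁴ + 8/3v³ + 1933/18v² - 298/9v - 6592/9
  leading term v⁴: no divisor's leading term divides it; move -4v⁴ to the remainder.
  leading term v³: no divisor's leading term divides it; move 8/3v³ to the remainder.
  leading term v²: no divisor's leading term divides it; move 1933/18v² to the remainder.
  leading term v: no divisor's leading term divides it; move -298/9v to the remainder.
  leading term 1: no divisor's leading term divides it; move -6592/9 to the remainder.
  remainder -4v⁴ + 8/3v³ + 1933/18v² - 298/9v - 6592/9 ≠ 0; add h_4 = -4v⁴ + 8/3v³ + 1933/18v² - 298/9v - 6592/9 to the basis.

S(f_1,f_3): lcm = uv. S = -u - 2v³ + ⅔v² + 307/12v + 18.
  leading term u: subtract (⅙)·f_1 from -u - 2v³ + ⅔v² + 307/12v + 18 → -2v³ - 4/3v² + 105/4v + 133/3
  leading term v³: no divisor's leading term divides it; move -2v³ to the remainder.
  leading term v²: no divisor's leading term divides it; move -4/3v² to the remainder.
  leading term v: no divisor's leading term divides it; move 105/4v to the remainder.
  leading term 1: no divisor's leading term divides it; move 133/3 to the remainder.
  remainder -2v³ - 4/3v² + 105/4v + 133/3 ≠ 0; add h_5 = -2v³ - 4/3v² + 105/4v + 133/3 to the basis.

S(f_2,f_3): lcm = u²v. S = -u² - 9/4uv + 18u + ½v³ - 3v² - ½v.
  leading term u²: subtract (⅙u)·f_1 from -u² - 9/4uv + 18u + ½v³ - 3v² - ½v → -2uv² - 19/12uv + 133/3u + ½v³ - 3v² - ½v
  leading term uv²: subtract (⅓v²)·f_1 from -2uv² - 19/12uv + 133/3u + ½v³ - 3v² - ½v → -19/12uv + 133/3u - 4v⁴ + 11/6v³ + 149/3v² - ½v
  leading term uv: subtract (19/72v)·f_1 from -19/12uv + 133/3u - 4v⁴ + 11/6v³ + 149/3v² - ½v → 133/3u - 4v⁴ - 4/3v³ + 913/18v² + 1483/36v
  leading term u: subtract (-133/18)·f_1 from 133/3u - 4v⁴ - 4/3v³ + 913/18v² + 1483/36v → -4v⁴ - 4/3v³ + 2509/18v² + 419/36v - 10507/9
  leading term v⁴: subtract (1)·h_4 from -4v⁴ - 4/3v³ + 2509/18v² + 419/36v - 10507/9 → -4v³ + 32v² + 179/4v - 435
  leading term v³: subtract (2)·h_5 from -4v³ + 32v² + 179/4v - 435 → 104/3v² - 31/4v - 1571/3
  leading term v²: no divisor's leading term divides it; move 104/3v² to the remainder.
  leading term v: no divisor's leading term divides it; move -31/4v to the remainder.
  leading term 1: no divisor's leading term divides it; move -1571/3 to the remainder.
  remainder 104/3v² - 31/4v - 1571/3 ≠ 0; add h_6 = 104/3v² - 31/4v - 1571/3 to the basis.

S(f_3,h_4): lcm = uv⁴. S = 5/3uv³ + 1933/72uv² - 149/18uv - 1648/9u + ¾v⁴ - 18v³.
  leading term uv³: subtract (-5/18v³)·f_1 from 5/3uv³ + 1933/72uv² - 149/18uv - 1648/9u + ¾v⁴ - 18v³ → 1933/72uv² - 149/18uv - 1648/9u + 10/3v⁵ - 13/36v⁴ - 557/9v³
  leading term uv²: subtract (-1933/432v²)·f_1 from 1933/72uv² - 149/18uv - 1648/9u + 10/3v⁵ - 13/36v⁴ - 557/9v³ → -149/18uv - 1648/9u + 10/3v⁵ + 160/3v⁴ - 8617/108v³ - 152707/216v²
  leading term uv: subtract (149/108v)·f_1 from -149/18uv - 1648/9u + 10/3v⁵ + 160/3v⁴ - 8617/108v³ - 152707/216v² → -1648/9u + 10/3v⁵ + 160/3v⁴ - 10405/108v³ - 16835/24v² + 11771/54v
  leading term u: subtract (824/27)·f_1 from -1648/9u + 10/3v⁵ + 160/3v⁴ - 10405/108v³ - 16835/24v² + 11771/54v → 10/3v⁵ + 160/3v⁴ - 10405/108v³ - 76873/72v² + 6121/18v + 130192/27
  leading term v⁵: subtract (-⅚v)·h_4 from 10/3v⁵ + 160/3v⁴ - 10405/108v³ - 76873/72v² + 6121/18v + 130192/27 → 500/9v⁴ - 185/27v³ - 236579/216v² - 14597/54v + 130192/27
  leading term v⁴: subtract (-125/9)·h_4 from 500/9v⁴ - 185/27v³ - 236579/216v² - 14597/54v + 130192/27 → 815/27v³ + 256763/648v² - 118291/162v - 433424/81
  leading term v³: subtract (-815/54)·h_5 from 815/27v³ + 256763/648v² - 118291/162v - 433424/81 → 81241/216v² - 216439/648v - 758453/162
  leading term v²: subtract (81241/7488)·h_6 from 81241/216v² - 216439/648v - 758453/162 → -67372385/269568v + 67372385/67392
  leading term v: no divisor's leading term divides it; move -67372385/269568v to the remainder.
  leading term 1: no divisor's leading term divides it; move 67372385/67392 to the remainder.
  remainder -67372385/269568v + 67372385/67392 ≠ 0; add h_7 = -67372385/269568v + 67372385/67392 to the basis.

The other S-polynomials (S(f_1,h_4), S(f_2,h_4), S(f_1,h_5), S(f_2,h_5), S(f_3,h_5), S(h_4,h_5), S(f_1,h_6), S(f_2,h_6), S(f_3,h_6), S(h_4,h_6), S(h_5,h_6), S(f_1,h_7), S(f_2,h_7), S(f_3,h_7), S(h_4,h_7), S(h_5,h_7), S(h_6,h_7)) all reduce to 0 modulo the current basis, so we have a Gröbner basis.
Inter-reduce: drop elements whose leading term is divisible by another's, tail-reduce, and make monic.
Reduced Gröbner basis: {u - 3, v - 4}.

The lex basis is triangular: the last element involves only v. Solving v - 4 = 0 gives v ∈ {4}; substituting each value into the earlier elements determines the remaining variables.
  v = 4: the earlier basis element becomes u - 3 = 0, giving u = 3 — point (3, 4).

{(3, 4)}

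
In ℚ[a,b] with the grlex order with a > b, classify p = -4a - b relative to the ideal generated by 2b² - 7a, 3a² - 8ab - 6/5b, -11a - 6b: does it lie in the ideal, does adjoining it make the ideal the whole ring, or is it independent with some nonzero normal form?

First compute the reduced Gröbner basis of I by Buchberger's algorithm.
f_1 = 2b² - 7a, LT = b².
f_2 = 3a² - 8ab - 6/5b, LT = a².
f_3 = -11a - 6b, LT = a.

S(f_2,f_3): lcm = a². S = -106/33ab - ⅖b.
  reduce S modulo (f_1, f_2, f_3):
  remainder -24922/6655b ≠ 0; add h_4 = -24922/6655b to the basis.

The other S-polynomials (S(f_1,f_2), S(f_1,f_3), S(f_1,h_4), S(f_2,h_4), S(f_3,h_4)) all reduce to 0 modulo the current basis, so we have a Gröbner basis.
Inter-reduce: drop elements whose leading term is divisible by another's, tail-reduce, and make monic.
Reduced Gröbner basis: {a, b}.
Label its elements g_1 = a, g_2 = b.

Reduce p = -4a - b modulo G:
  leading term a: subtract (-4)·g_1 from -4a - b → -b
  leading term b: subtract (-1)·g_2 from -b → 0
  normal form = 0.
Since the normal form is 0, p ∈ I.

-4a - b lies in I (it reduces to 0).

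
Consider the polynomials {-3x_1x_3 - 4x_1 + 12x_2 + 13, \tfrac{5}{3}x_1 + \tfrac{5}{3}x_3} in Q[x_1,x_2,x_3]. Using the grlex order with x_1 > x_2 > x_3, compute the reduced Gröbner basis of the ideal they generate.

G = {x_3^{2} + 4x_2 + \tfrac{4}{3}x_3 + \tfrac{13}{3}, x_1 + x_3}

f_1 = -3x_1x_3 - 4x_1 + 12x_2 + 13, LT = x_1x_3.
f_2 = \tfrac{5}{3}x_1 + \tfrac{5}{3}x_3, LT = x_1.

S(f_1,f_2): lcm = x_1x_3. S = -x_3^{2} + \tfrac{4}{3}x_1 - 4x_2 - \tfrac{13}{3}.
  leading term x_3^{2}: no divisor's leading term divides it; move -x_3^{2} to the remainder.
  leading term x_1: subtract (\tfrac{4}{5})·f_2 from \tfrac{4}{3}x_1 - 4x_2 - \tfrac{13}{3} → -4x_2 - \tfrac{4}{3}x_3 - \tfrac{13}{3}
  leading term x_2: no divisor's leading term divides it; move -4x_2 to the remainder.
  leading term x_3: no divisor's leading term divides it; move -\tfrac{4}{3}x_3 to the remainder.
  leading term 1: no divisor's leading term divides it; move -\tfrac{13}{3} to the remainder.
  remainder -x_3^{2} - 4x_2 - \tfrac{4}{3}x_3 - \tfrac{13}{3} ≠ 0; add g_3 = -x_3^{2} - 4x_2 - \tfrac{4}{3}x_3 - \tfrac{13}{3} to the basis.

The other S-polynomials (S(f_1,g_3), S(f_2,g_3)) all reduce to 0 modulo the current basis, so we have a Gröbner basis.
Inter-reduce: drop elements whose leading term is divisible by another's, tail-reduce, and make monic.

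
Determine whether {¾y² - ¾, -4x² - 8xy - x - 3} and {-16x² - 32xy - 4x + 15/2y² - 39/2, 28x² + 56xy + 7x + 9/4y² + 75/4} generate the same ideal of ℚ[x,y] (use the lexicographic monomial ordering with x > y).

Yes, the ideals are equal.

Two ideals are equal iff their reduced Gröbner bases coincide (the reduced basis is unique for a fixed ordering).
Buchberger on the first generating set:
f_1 = ¾y² - ¾, LT = y².
f_2 = -4x² - 8xy - x - 3, LT = x².

The S-polynomials (S(f_1,f_2)) all reduce to 0 modulo the current basis, so we have a Gröbner basis.
Inter-reduce: drop elements whose leading term is divisible by another's, tail-reduce, and make monic.
Reduced Gröbner basis: {x² + 2xy + ¼x + ¾, y² - 1}.

Buchberger on the second generating set:
h_1 = -16x² - 32xy - 4x + 15/2y² - 39/2, LT = x².
h_2 = 28x² + 56xy + 7x + 9/4y² + 75/4, LT = x².

S(h_1,h_2): lcm = x². S = -123/224y² + 123/224.
  reduce S modulo (h_1, h_2):
  remainder -123/224y² + 123/224 ≠ 0; add k_3 = -123/224y² + 123/224 to the basis.

The other S-polynomials (S(h_1,k_3), S(h_2,k_3)) all reduce to 0 modulo the current basis, so we have a Gröbner basis.
Inter-reduce: drop elements whose leading term is divisible by another's, tail-reduce, and make monic.
Reduced Gröbner basis: {x² + 2xy + ¼x + ¾, y² - 1}.

These coincide, so the ideals are equal.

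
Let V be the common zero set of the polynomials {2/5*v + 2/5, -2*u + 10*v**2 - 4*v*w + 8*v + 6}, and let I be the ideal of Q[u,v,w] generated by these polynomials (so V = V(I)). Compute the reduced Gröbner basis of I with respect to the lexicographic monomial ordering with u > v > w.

G = {u - 2*w - 4, v + 1}

f_1 = 2/5*v + 2/5, LT = v.
f_2 = -2*u + 10*v**2 - 4*v*w + 8*v + 6, LT = u.

S(f_1,f_2): leading monomials are coprime, so the S-polynomial reduces to 0 (Buchberger's first criterion).
Every S-polynomial of the final basis reduces to 0, so we have a Gröbner basis.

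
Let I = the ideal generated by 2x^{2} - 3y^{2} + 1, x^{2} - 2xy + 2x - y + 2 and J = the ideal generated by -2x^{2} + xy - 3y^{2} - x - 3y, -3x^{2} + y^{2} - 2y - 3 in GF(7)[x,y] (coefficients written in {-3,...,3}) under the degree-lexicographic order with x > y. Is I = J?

No, the ideals differ.

Equality of ideals is decidable: compute both reduced Gröbner bases (unique for the ordering) and check whether they agree.
Buchberger on the first generating set:
f_1 = 2x^{2} - 3y^{2} + 1, LT = x^{2}.
f_2 = x^{2} - 2xy + 2x - y + 2, LT = x^{2}.

S(f_1,f_2): lcm = x^{2}. S = 2xy + 2y^{2} - 2x + y + 2.
  leading term xy: no divisor's leading term divides it; move 2xy to the remainder.
  leading term y^{2}: no divisor's leading term divides it; move 2y^{2} to the remainder.
  leading term x: no divisor's leading term divides it; move -2x to the remainder.
  leading term y: no divisor's leading term divides it; move y to the remainder.
  leading term 1: no divisor's leading term divides it; move 2 to the remainder.
  remainder 2xy + 2y^{2} - 2x + y + 2 ≠ 0; add g_3 = 2xy + 2y^{2} - 2x + y + 2 to the basis.

S(f_1,g_3): lcm = x^{2}y. S = -xy^{2} + 2y^{3} + x^{2} + 3xy - x - 3y.
  leading term xy^{2}: subtract (3y)·g_3 from -xy^{2} + 2y^{3} + x^{2} + 3xy - x - 3y → 3y^{3} + x^{2} + 2xy - 3y^{2} - x - 2y
  leading term y^{3}: no divisor's leading term divides it; move 3y^{3} to the remainder.
  leading term x^{2}: subtract (-3)·f_1 from x^{2} + 2xy - 3y^{2} - x - 2y → 2xy + 2y^{2} - x - 2y + 3
  leading term xy: subtract (1)·g_3 from 2xy + 2y^{2} - x - 2y + 3 → x - 3y + 1
  leading term x: no divisor's leading term divides it; move x to the remainder.
  leading term y: no divisor's leading term divides it; move -3y to the remainder.
  leading term 1: no divisor's leading term divides it; move 1 to the remainder.
  remainder 3y^{3} + x - 3y + 1 ≠ 0; add g_4 = 3y^{3} + x - 3y + 1 to the basis.

The other S-polynomials (S(f_2,g_3), S(f_1,g_4), S(f_2,g_4), S(g_3,g_4)) all reduce to 0 modulo the current basis, so we have a Gröbner basis.
Inter-reduce: drop elements whose leading term is divisible by another's, tail-reduce, and make monic.
Reduced Gröbner basis: {y^{3} - 2x - y - 2, x^{2} + 2y^{2} - 3, xy + y^{2} - x - 3y + 1}.

Buchberger on the second generating set:
h_1 = -2x^{2} + xy - 3y^{2} - x - 3y, LT = x^{2}.
h_2 = -3x^{2} + y^{2} - 2y - 3, LT = x^{2}.

S(h_1,h_2): lcm = x^{2}. S = 3xy + 3y^{2} - 3x + 2y - 1.
  leading term xy: no divisor's leading term divides it; move 3xy to the remainder.
  leading term y^{2}: no divisor's leading term divides it; move 3y^{2} to the remainder.
  leading term x: no divisor's leading term divides it; move -3x to the remainder.
  leading term y: no divisor's leading term divides it; move 2y to the remainder.
  leading term 1: no divisor's leading term divides it; move -1 to the remainder.
  remainder 3xy + 3y^{2} - 3x + 2y - 1 ≠ 0; add k_3 = 3xy + 3y^{2} - 3x + 2y - 1 to the basis.

S(h_1,k_3): lcm = x^{2}y. S = 2xy^{2} - 2y^{3} + x^{2} + xy - 2y^{2} - 2x.
  leading term xy^{2}: subtract (3y)·k_3 from 2xy^{2} - 2y^{3} + x^{2} + xy - 2y^{2} - 2x → 3y^{3} + x^{2} + 3xy - y^{2} - 2x + 3y
  leading term y^{3}: no divisor's leading term divides it; move 3y^{3} to the remainder.
  leading term x^{2}: subtract (3)·h_1 from x^{2} + 3xy - y^{2} - 2x + 3y → y^{2} + x - 2y
  leading term y^{2}: no divisor's leading term divides it; move y^{2} to the remainder.
  leading term x: no divisor's leading term divides it; move x to the remainder.
  leading term y: no divisor's leading term divides it; move -2y to the remainder.
  remainder 3y^{3} + y^{2} + x - 2y ≠ 0; add k_4 = 3y^{3} + y^{2} + x - 2y to the basis.

The other S-polynomials (S(h_2,k_3), S(h_1,k_4), S(h_2,k_4), S(k_3,k_4)) all reduce to 0 modulo the current basis, so we have a Gröbner basis.
Inter-reduce: drop elements whose leading term is divisible by another's, tail-reduce, and make monic.
Reduced Gröbner basis: {y^{3} - 2y^{2} - 2x - 3y, x^{2} + 2y^{2} + 3y + 1, xy + y^{2} - x + 3y + 2}.

Since the reduced bases disagree, the two ideals are not the same.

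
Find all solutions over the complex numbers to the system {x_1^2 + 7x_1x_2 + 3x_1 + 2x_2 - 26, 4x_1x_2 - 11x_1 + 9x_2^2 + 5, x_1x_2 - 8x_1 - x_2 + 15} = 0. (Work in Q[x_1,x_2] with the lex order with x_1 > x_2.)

{(2, 1)}

Compute a lex Gröbner basis by Buchberger's algorithm.
f_1 = x_1^2 + 7x_1x_2 + 3x_1 + 2x_2 - 26, LT = x_1^2.
f_2 = 4x_1x_2 - 11x_1 + 9x_2^2 + 5, LT = x_1x_2.
f_3 = x_1x_2 - 8x_1 - x_2 + 15, LT = x_1x_2.

S(f_1,f_2): lcm = x_1^2x_2. S = 11/4x_1^2 + 19/4x_1x_2^2 + 3x_1x_2 - 5/4x_1 + 2x_2^2 - 26x_2.
  leading term x_1^2: subtract (11/4)·f_1 from 11/4x_1^2 + 19/4x_1x_2^2 + 3x_1x_2 - 5/4x_1 + 2x_2^2 - 26x_2 → 19/4x_1x_2^2 - 65/4x_1x_2 - 19/2x_1 + 2x_2^2 - 63/2x_2 + 143/2
  leading term x_1x_2^2: subtract (19/16x_2)·f_2 from 19/4x_1x_2^2 - 65/4x_1x_2 - 19/2x_1 + 2x_2^2 - 63/2x_2 + 143/2 → -51/16x_1x_2 - 19/2x_1 - 171/16x_2^3 + 2x_2^2 - 599/16x_2 + 143/2
  leading term x_1x_2: subtract (-51/64)·f_2 from -51/16x_1x_2 - 19/2x_1 - 171/16x_2^3 + 2x_2^2 - 599/16x_2 + 143/2 → -1169/64x_1 - 171/16x_2^3 + 587/64x_2^2 - 599/16x_2 + 4831/64
  leading term x_1: no divisor's leading term divides it; move -1169/64x_1 to the remainder.
  leading term x_2^3: no divisor's leading term divides it; move -171/16x_2^3 to the remainder.
  leading term x_2^2: no divisor's leading term divides it; move 587/64x_2^2 to the remainder.
  leading term x_2: no divisor's leading term divides it; move -599/16x_2 to the remainder.
  leading term 1: no divisor's leading term divides it; move 4831/64 to the remainder.
  remainder -1169/64x_1 - 171/16x_2^3 + 587/64x_2^2 - 599/16x_2 + 4831/64 ≠ 0; add h_4 = -1169/64x_1 - 171/16x_2^3 + 587/64x_2^2 - 599/16x_2 + 4831/64 to the basis.

S(f_1,f_3): lcm = x_1^2x_2. S = 8x_1^2 + 7x_1x_2^2 + 4x_1x_2 - 15x_1 + 2x_2^2 - 26x_2.
  leading term x_1^2: subtract (8)·f_1 from 8x_1^2 + 7x_1x_2^2 + 4x_1x_2 - 15x_1 + 2x_2^2 - 26x_2 → 7x_1x_2^2 - 52x_1x_2 - 39x_1 + 2x_2^2 - 42x_2 + 208
  leading term x_1x_2^2: subtract (7/4x_2)·f_2 from 7x_1x_2^2 - 52x_1x_2 - 39x_1 + 2x_2^2 - 42x_2 + 208 → -131/4x_1x_2 - 39x_1 - 63/4x_2^3 + 2x_2^2 - 203/4x_2 + 208
  leading term x_1x_2: subtract (-131/16)·f_2 from -131/4x_1x_2 - 39x_1 - 63/4x_2^3 + 2x_2^2 - 203/4x_2 + 208 → -2065/16x_1 - 63/4x_2^3 + 1211/16x_2^2 - 203/4x_2 + 3983/16
  leading term x_1: subtract (1180/167)·h_4 from -2065/16x_1 - 63/4x_2^3 + 1211/16x_2^2 - 203/4x_2 + 3983/16 → 9981/167x_2^3 + 1817/167x_2^2 + 35701/167x_2 - 47499/167
  leading term x_2^3: no divisor's leading term divides it; move 9981/167x_2^3 to the remainder.
  leading term x_2^2: no divisor's leading term divides it; move 1817/167x_2^2 to the remainder.
  leading term x_2: no divisor's leading term divides it; move 35701/167x_2 to the remainder.
  leading term 1: no divisor's leading term divides it; move -47499/167 to the remainder.
  remainder 9981/167x_2^3 + 1817/167x_2^2 + 35701/167x_2 - 47499/167 ≠ 0; add h_5 = 9981/167x_2^3 + 1817/167x_2^2 + 35701/167x_2 - 47499/167 to the basis.

S(f_2,f_3): lcm = x_1x_2. S = 21/4x_1 + 9/4x_2^2 + x_2 - 55/4.
  leading term x_1: subtract (-48/167)·h_4 from 21/4x_1 + 9/4x_2^2 + x_2 - 55/4 → -513/167x_2^3 + 816/167x_2^2 - 1630/167x_2 + 1327/167
  leading term x_2^3: subtract (-57/1109)·h_5 from -513/167x_2^3 + 816/167x_2^2 - 1630/167x_2 + 1327/167 → 6039/1109x_2^2 + 1361/1109x_2 - 7400/1109
  leading term x_2^2: no divisor's leading term divides it; move 6039/1109x_2^2 to the remainder.
  leading term x_2: no divisor's leading term divides it; move 1361/1109x_2 to the remainder.
  leading term 1: no divisor's leading term divides it; move -7400/1109 to the remainder.
  remainder 6039/1109x_2^2 + 1361/1109x_2 - 7400/1109 ≠ 0; add h_6 = 6039/1109x_2^2 + 1361/1109x_2 - 7400/1109 to the basis.

S(f_1,h_4): lcm = x_1^2. S = -684/1169x_1x_2^3 + 587/1169x_1x_2^2 + 5787/1169x_1x_2 + 8338/1169x_1 + 2x_2 - 26.
  leading term x_1x_2^3: subtract (-171/1169x_2^2)·f_2 from -684/1169x_1x_2^3 + 587/1169x_1x_2^2 + 5787/1169x_1x_2 + 8338/1169x_1 + 2x_2 - 26 → -1294/1169x_1x_2^2 + 5787/1169x_1x_2 + 8338/1169x_1 + 1539/1169x_2^4 + 855/1169x_2^2 + 2x_2 - 26
  leading term x_1x_2^2: subtract (-647/2338x_2)·f_2 from -1294/1169x_1x_2^2 + 5787/1169x_1x_2 + 8338/1169x_1 + 1539/1169x_2^4 + 855/1169x_2^2 + 2x_2 - 26 → 4457/2338x_1x_2 + 8338/1169x_1 + 1539/1169x_2^4 + 5823/2338x_2^3 + 855/1169x_2^2 + 7911/2338x_2 - 26
  leading term x_1x_2: subtract (4457/9352)·f_2 from 4457/2338x_1x_2 + 8338/1169x_1 + 1539/1169x_2^4 + 5823/2338x_2^3 + 855/1169x_2^2 + 7911/2338x_2 - 26 → 99/8x_1 + 1539/1169x_2^4 + 5823/2338x_2^3 - 33273/9352x_2^2 + 7911/2338x_2 - 265437/9352
  leading term x_1: subtract (-792/1169)·h_4 from 99/8x_1 + 1539/1169x_2^4 + 5823/2338x_2^3 - 33273/9352x_2^2 + 7911/2338x_2 - 265437/9352 → 1539/1169x_2^4 - 5553/1169x_2^3 + 3105/1169x_2^2 - 25695/1169x_2 + 26604/1169
  leading term x_2^4: subtract (171/7763x_2)·h_5 from 1539/1169x_2^4 - 5553/1169x_2^3 + 3105/1169x_2^2 - 25695/1169x_2 + 26604/1169 → -6468984/1296421x_2^3 - 2661426/1296421x_2^2 - 20373426/1296421x_2 + 26604/1169
  leading term x_2^3: subtract (-718776/8609167)·h_5 from -6468984/1296421x_2^3 - 2661426/1296421x_2^2 - 20373426/1296421x_2 + 26604/1169 → -1407618/1229881x_2^2 + 2623518/1229881x_2 - 1215900/1229881
  leading term x_2^2: subtract (-156402/744139)·h_6 from -1407618/1229881x_2^2 + 2623518/1229881x_2 - 1215900/1229881 → 1779300/744139x_2 - 1779300/744139
  leading term x_2: no divisor's leading term divides it; move 1779300/744139x_2 to the remainder.
  leading term 1: no divisor's leading term divides it; move -1779300/744139 to the remainder.
  remainder 1779300/744139x_2 - 1779300/744139 ≠ 0; add h_7 = 1779300/744139x_2 - 1779300/744139 to the basis.

The other S-polynomials (S(f_2,h_4), S(f_3,h_4), S(f_1,h_5), S(f_2,h_5), S(f_3,h_5), S(h_4,h_5), S(f_1,h_6), S(f_2,h_6), S(f_3,h_6), S(h_4,h_6), S(h_5,h_6), S(f_1,h_7), S(f_2,h_7), S(f_3,h_7), S(h_4,h_7), S(h_5,h_7), S(h_6,h_7)) all reduce to 0 modulo the current basis, so we have a Gröbner basis.
Inter-reduce: drop elements whose leading term is divisible by another's, tail-reduce, and make monic.
Reduced Gröbner basis: {x_1 - 2, x_2 - 1}.

From the last basis element, x_2 - 1 = 0, so x_2 takes values in {1}. Each choice, substituted upward through the basis, yields the corresponding point(s) of the solution set.
  x_2 = 1: the earlier basis element becomes x_1 - 2 = 0, giving x_1 = 2 — point (2, 1).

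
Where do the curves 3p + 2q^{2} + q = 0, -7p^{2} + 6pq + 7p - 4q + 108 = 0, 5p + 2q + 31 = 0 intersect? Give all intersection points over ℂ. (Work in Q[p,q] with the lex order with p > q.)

{(-5, -3)}

Compute a lex Gröbner basis by Buchberger's algorithm.
f_1 = 3p + 2q^{2} + q, LT = p.
f_2 = -7p^{2} + 6pq + 7p - 4q + 108, LT = p^{2}.
f_3 = 5p + 2q + 31, LT = p.

S(f_1,f_2): lcm = p^{2}. S = \tfrac{2}{3}pq^{2} + \tfrac{25}{21}pq + p - \tfrac{4}{7}q + \tfrac{108}{7}.
  reduce S modulo (f_1, f_2, f_3):
  remainder -\tfrac{4}{9}q^{4} - \tfrac{64}{63}q^{3} - \tfrac{67}{63}q^{2} - \tfrac{19}{21}q + \tfrac{108}{7} ≠ 0; add h_4 = -\tfrac{4}{9}q^{4} - \tfrac{64}{63}q^{3} - \tfrac{67}{63}q^{2} - \tfrac{19}{21}q + \tfrac{108}{7} to the basis.

S(f_1,f_3): lcm = p. S = \tfrac{2}{3}q^{2} - \tfrac{1}{15}q - \tfrac{31}{5}.
  reduce S modulo (f_1, f_2, f_3, h_4):
  remainder \tfrac{2}{3}q^{2} - \tfrac{1}{15}q - \tfrac{31}{5} ≠ 0; add h_5 = \tfrac{2}{3}q^{2} - \tfrac{1}{15}q - \tfrac{31}{5} to the basis.

S(f_2,f_3): lcm = p^{2}. S = -\tfrac{44}{35}pq - \tfrac{36}{5}p + \tfrac{4}{7}q - \tfrac{108}{7}.
  reduce S modulo (f_1, f_2, f_3, h_4, h_5):
  remainder \tfrac{1412}{125}q + \tfrac{4236}{125} ≠ 0; add h_6 = \tfrac{1412}{125}q + \tfrac{4236}{125} to the basis.

The other S-polynomials (S(f_1,h_4), S(f_2,h_4), S(f_3,h_4), S(f_1,h_5), S(f_2,h_5), S(f_3,h_5), S(h_4,h_5), S(f_1,h_6), S(f_2,h_6), S(f_3,h_6), S(h_4,h_6), S(h_5,h_6)) all reduce to 0 modulo the current basis, so we have a Gröbner basis.
Inter-reduce: drop elements whose leading term is divisible by another's, tail-reduce, and make monic.
Reduced Gröbner basis: {p + 5, q + 3}.

Since the basis is lex-ordered, q + 3 is univariate in q. Its roots are {-3}. Back-substituting each root into the other basis elements fixes the other coordinates.
  q = -3: the earlier basis element becomes p + 5 = 0, giving p = -5 — point (-5, -3).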